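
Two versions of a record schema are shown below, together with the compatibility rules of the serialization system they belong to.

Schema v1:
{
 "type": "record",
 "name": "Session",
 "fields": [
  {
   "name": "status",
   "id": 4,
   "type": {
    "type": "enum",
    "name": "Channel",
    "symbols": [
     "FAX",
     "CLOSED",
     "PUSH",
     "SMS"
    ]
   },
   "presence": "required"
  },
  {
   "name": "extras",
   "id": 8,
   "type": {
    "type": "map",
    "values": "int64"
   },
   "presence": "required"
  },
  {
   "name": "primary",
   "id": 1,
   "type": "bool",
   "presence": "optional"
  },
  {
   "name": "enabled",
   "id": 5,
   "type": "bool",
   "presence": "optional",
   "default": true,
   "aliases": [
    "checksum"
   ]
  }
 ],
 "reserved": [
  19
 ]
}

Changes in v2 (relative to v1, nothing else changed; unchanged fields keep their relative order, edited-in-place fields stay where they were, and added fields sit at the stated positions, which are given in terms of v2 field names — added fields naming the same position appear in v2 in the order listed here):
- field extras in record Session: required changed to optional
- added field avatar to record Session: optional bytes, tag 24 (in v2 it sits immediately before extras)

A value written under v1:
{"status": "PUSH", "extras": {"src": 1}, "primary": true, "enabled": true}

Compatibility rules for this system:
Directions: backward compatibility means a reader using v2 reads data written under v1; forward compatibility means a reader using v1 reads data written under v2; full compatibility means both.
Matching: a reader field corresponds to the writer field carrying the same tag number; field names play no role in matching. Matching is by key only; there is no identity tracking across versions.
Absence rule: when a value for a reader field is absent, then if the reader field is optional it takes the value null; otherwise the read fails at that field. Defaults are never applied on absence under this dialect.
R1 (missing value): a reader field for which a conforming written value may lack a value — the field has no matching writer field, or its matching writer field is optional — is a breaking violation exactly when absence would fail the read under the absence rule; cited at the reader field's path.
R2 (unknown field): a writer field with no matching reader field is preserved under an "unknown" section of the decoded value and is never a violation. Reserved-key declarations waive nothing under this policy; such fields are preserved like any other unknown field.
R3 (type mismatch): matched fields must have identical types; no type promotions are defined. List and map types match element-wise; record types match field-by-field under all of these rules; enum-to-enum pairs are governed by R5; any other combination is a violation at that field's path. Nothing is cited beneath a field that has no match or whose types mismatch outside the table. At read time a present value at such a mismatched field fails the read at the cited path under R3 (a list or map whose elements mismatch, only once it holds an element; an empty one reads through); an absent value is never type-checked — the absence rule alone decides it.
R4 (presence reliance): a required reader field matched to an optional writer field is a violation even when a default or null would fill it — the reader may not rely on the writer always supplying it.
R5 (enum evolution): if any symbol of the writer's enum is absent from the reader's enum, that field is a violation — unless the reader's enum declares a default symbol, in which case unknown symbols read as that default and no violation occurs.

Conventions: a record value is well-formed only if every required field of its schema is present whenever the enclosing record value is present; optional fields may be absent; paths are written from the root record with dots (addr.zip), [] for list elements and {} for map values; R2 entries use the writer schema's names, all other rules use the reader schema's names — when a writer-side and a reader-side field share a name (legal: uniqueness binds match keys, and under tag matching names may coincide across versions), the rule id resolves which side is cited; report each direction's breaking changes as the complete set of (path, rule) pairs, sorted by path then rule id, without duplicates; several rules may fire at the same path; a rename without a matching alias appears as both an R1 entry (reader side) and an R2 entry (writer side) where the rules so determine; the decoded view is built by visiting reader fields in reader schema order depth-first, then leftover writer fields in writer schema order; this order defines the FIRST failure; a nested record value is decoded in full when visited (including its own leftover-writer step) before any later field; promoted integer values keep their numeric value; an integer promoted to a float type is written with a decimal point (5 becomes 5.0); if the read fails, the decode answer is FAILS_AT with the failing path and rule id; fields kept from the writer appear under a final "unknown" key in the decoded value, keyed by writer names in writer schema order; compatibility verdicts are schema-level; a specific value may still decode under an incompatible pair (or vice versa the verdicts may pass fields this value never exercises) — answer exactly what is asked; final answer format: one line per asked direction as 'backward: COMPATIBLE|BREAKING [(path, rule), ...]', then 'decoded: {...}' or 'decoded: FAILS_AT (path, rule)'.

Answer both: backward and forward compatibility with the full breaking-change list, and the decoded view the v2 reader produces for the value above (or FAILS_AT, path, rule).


each type pair in Session: writer, then reader
backward pass over Session, reader schema v2, writer schema v1:
  status <- status (Channel -> Channel, writer required)
  no writer field matches reader avatar
  extras <- extras (map<string, int64> -> map<string, int64>, writer required)
  primary <- primary (bool -> bool, writer optional)
  enabled <- enabled (bool -> bool, writer optional)
  => backward verdict for Session: COMPATIBLE, no violations
forward pass over Session, reader schema v1, writer schema v2:
  status <- status (Channel -> Channel, writer required)
  extras <- extras (map<string, int64> -> map<string, int64>, writer optional)
  primary <- primary (bool -> bool, writer optional)
  enabled <- enabled (bool -> bool, writer optional)
  writer avatar: unknown to reader
  violation R1 at extras
  violation R4 at extras
  forward on Session therefore BREAKING (2)
decode walk for Session under reader schema v2:
  status := "PUSH"
  avatar := null (missing; optional => null)
  extras := {"src": 1}
  primary := true
  enabled := true
  => decoded: {"status": "PUSH", "avatar": null, "extras": {"src": 1}, "primary": true, "enabled": true}

backward: COMPATIBLE []; forward: BREAKING [(extras, R1), (extras, R4)]; decoded: {"status": "PUSH", "avatar": null, "extras": {"src": 1}, "primary": true, "enabled": true}


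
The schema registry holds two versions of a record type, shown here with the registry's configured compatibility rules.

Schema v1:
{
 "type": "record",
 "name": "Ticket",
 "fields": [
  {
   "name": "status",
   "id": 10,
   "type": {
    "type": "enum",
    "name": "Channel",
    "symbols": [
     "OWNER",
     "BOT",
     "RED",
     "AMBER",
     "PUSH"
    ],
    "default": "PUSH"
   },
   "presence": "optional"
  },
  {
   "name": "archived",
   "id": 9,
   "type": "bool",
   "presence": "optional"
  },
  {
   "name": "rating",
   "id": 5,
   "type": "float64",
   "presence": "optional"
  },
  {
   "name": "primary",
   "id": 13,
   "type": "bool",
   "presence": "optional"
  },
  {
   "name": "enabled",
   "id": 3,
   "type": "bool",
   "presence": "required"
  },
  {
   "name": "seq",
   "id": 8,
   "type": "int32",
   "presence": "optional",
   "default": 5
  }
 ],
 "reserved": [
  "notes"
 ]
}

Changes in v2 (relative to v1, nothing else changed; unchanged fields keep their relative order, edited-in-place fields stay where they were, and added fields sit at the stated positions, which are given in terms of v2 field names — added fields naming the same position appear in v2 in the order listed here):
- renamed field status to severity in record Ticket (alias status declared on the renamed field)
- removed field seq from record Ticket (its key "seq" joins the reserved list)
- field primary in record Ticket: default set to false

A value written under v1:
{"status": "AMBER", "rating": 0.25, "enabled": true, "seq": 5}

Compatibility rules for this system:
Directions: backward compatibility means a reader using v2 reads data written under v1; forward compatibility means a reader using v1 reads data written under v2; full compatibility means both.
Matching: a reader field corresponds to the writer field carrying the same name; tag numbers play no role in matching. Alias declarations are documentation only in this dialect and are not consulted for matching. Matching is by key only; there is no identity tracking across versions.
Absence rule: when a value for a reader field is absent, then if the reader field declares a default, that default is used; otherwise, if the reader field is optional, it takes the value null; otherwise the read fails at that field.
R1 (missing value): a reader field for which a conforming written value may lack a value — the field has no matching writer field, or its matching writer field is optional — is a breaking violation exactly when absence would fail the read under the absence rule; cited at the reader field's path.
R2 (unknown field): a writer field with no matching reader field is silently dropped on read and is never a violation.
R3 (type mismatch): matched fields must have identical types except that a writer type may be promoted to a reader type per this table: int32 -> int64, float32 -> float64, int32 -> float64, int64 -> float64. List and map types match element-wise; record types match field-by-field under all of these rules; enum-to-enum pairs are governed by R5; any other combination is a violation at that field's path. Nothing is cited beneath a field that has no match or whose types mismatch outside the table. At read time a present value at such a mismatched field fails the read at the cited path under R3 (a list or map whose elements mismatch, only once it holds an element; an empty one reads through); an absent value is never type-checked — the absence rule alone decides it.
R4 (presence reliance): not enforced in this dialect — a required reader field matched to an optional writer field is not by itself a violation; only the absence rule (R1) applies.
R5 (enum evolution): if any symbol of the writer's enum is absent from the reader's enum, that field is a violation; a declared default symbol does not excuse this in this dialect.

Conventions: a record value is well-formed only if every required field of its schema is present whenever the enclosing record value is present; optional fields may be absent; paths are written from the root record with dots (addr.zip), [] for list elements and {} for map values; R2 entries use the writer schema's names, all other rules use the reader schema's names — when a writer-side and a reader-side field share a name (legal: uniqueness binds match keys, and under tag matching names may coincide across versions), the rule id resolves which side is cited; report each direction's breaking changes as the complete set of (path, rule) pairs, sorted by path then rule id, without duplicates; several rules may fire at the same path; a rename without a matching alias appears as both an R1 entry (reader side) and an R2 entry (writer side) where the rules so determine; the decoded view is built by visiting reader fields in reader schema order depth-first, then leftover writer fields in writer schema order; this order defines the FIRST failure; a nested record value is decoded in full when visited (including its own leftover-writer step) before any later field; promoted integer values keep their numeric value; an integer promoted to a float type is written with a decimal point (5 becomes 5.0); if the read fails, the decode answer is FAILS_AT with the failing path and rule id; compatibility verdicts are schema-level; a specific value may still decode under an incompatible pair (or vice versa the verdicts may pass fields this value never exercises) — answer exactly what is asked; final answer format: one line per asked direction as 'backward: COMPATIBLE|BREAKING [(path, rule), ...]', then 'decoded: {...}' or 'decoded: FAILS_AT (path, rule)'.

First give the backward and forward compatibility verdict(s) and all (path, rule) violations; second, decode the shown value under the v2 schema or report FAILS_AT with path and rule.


backward: COMPATIBLE []; forward: COMPATIBLE []; decoded: {"severity": null, "archived": null, "rating": 0.25, "primary": false, "enabled": true}

the writer's type comes first in each Ticket pair
checking backward for Ticket: reader v2 against writer v1:
  severity has no writer counterpart
  archived: paired with writer archived (bool -> bool; writer optional)
  rating: paired with writer rating (float64 -> float64; writer optional)
  primary: paired with writer primary (bool -> bool; writer optional)
  enabled: paired with writer enabled (bool -> bool; writer required)
  writer status: unknown to reader
  writer seq: unknown to reader
  => no violations; backward on Ticket: COMPATIBLE
checking forward for Ticket: reader v1 against writer v2:
  status has no writer counterpart
  archived: paired with writer archived (bool -> bool; writer optional)
  rating: paired with writer rating (float64 -> float64; writer optional)
  primary: paired with writer primary (bool -> bool; writer optional)
  enabled: paired with writer enabled (bool -> bool; writer required)
  seq has no writer counterpart
  writer severity: unknown to reader
  => no violations; forward on Ticket: COMPATIBLE
decoding the Ticket value with the v2 reader:
  severity := null (not supplied -> null)
  archived := null (not supplied -> null)
  rating := 0.25
  primary := false (no value, default fills)
  enabled := true
  writer status: unmatched, discarded
  writer seq: unmatched, discarded
  => decoded: {"severity": null, "archived": null, "rating": 0.25, "primary": false, "enabled": true}


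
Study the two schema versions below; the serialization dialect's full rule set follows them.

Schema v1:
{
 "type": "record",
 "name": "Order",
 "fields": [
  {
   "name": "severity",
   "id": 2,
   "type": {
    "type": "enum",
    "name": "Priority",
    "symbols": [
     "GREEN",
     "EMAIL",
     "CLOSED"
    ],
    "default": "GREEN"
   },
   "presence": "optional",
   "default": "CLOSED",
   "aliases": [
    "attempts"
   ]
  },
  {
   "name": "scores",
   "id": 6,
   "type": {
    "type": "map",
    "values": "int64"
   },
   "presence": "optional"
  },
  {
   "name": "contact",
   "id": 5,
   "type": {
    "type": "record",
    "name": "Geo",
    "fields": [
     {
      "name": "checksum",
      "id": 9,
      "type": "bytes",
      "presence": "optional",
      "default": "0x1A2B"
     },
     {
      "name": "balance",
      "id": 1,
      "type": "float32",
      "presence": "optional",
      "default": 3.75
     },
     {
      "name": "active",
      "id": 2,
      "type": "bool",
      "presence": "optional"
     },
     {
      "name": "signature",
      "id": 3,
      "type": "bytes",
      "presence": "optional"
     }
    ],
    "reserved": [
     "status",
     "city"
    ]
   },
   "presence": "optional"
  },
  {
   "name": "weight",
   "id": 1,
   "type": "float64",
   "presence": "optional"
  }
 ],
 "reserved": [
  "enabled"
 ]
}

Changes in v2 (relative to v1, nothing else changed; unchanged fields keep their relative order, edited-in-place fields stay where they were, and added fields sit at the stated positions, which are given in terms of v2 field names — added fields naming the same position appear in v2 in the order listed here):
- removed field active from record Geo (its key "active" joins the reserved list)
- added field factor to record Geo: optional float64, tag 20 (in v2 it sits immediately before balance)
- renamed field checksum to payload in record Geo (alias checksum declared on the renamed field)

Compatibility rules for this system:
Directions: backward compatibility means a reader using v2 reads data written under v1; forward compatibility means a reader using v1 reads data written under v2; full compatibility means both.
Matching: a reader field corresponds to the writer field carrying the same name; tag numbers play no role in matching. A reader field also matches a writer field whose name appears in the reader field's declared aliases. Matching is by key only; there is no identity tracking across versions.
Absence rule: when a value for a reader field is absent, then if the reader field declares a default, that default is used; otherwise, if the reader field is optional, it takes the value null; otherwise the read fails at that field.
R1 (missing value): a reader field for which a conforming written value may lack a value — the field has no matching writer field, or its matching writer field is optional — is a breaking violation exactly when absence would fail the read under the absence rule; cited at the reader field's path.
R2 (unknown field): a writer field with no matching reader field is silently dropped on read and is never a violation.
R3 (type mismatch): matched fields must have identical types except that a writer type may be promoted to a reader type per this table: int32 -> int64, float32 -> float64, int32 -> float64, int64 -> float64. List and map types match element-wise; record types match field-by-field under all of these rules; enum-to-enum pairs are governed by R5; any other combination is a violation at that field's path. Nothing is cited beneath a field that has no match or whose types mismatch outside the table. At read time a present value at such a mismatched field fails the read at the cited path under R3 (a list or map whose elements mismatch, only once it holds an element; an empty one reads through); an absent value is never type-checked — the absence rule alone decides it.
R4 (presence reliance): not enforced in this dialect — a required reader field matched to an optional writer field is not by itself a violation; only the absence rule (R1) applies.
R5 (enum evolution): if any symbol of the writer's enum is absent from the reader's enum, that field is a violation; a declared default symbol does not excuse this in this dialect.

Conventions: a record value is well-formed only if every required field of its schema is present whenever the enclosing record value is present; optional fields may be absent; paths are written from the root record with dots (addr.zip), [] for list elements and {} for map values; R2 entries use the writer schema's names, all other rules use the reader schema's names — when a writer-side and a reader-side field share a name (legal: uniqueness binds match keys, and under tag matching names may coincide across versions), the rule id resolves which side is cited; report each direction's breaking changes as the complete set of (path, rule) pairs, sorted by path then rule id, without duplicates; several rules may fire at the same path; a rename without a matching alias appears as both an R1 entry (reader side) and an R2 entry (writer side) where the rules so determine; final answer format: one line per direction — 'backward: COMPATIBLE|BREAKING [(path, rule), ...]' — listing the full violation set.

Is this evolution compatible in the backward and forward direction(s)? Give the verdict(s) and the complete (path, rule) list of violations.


the writer's type comes first in each Order pair
checking backward for Order: reader v2 against writer v1:
  Priority -> Priority, writer optional: severity aligns to severity
  map<string, int64> -> map<string, int64>, writer optional: scores aligns to scores
  Geo -> Geo, writer optional: contact aligns to contact
  float64 -> float64, writer optional: weight aligns to weight
  bytes -> bytes, writer optional: contact.payload aligns to contact.checksum
  contact.factor: no writer-side match
  float32 -> float32, writer optional: contact.balance aligns to contact.balance
  bytes -> bytes, writer optional: contact.signature aligns to contact.signature
  writer field contact.active has no reader counterpart
  => backward verdict for Order: COMPATIBLE, no violations
checking forward for Order: reader v1 against writer v2:
  Priority -> Priority, writer optional: severity aligns to severity
  map<string, int64> -> map<string, int64>, writer optional: scores aligns to scores
  Geo -> Geo, writer optional: contact aligns to contact
  float64 -> float64, writer optional: weight aligns to weight
  contact.checksum: no writer-side match
  float32 -> float32, writer optional: contact.balance aligns to contact.balance
  contact.active: no writer-side match
  bytes -> bytes, writer optional: contact.signature aligns to contact.signature
  writer field contact.payload has no reader counterpart
  writer field contact.factor has no reader counterpart
  => forward verdict for Order: COMPATIBLE, no violations

backward: COMPATIBLE []; forward: COMPATIBLE []


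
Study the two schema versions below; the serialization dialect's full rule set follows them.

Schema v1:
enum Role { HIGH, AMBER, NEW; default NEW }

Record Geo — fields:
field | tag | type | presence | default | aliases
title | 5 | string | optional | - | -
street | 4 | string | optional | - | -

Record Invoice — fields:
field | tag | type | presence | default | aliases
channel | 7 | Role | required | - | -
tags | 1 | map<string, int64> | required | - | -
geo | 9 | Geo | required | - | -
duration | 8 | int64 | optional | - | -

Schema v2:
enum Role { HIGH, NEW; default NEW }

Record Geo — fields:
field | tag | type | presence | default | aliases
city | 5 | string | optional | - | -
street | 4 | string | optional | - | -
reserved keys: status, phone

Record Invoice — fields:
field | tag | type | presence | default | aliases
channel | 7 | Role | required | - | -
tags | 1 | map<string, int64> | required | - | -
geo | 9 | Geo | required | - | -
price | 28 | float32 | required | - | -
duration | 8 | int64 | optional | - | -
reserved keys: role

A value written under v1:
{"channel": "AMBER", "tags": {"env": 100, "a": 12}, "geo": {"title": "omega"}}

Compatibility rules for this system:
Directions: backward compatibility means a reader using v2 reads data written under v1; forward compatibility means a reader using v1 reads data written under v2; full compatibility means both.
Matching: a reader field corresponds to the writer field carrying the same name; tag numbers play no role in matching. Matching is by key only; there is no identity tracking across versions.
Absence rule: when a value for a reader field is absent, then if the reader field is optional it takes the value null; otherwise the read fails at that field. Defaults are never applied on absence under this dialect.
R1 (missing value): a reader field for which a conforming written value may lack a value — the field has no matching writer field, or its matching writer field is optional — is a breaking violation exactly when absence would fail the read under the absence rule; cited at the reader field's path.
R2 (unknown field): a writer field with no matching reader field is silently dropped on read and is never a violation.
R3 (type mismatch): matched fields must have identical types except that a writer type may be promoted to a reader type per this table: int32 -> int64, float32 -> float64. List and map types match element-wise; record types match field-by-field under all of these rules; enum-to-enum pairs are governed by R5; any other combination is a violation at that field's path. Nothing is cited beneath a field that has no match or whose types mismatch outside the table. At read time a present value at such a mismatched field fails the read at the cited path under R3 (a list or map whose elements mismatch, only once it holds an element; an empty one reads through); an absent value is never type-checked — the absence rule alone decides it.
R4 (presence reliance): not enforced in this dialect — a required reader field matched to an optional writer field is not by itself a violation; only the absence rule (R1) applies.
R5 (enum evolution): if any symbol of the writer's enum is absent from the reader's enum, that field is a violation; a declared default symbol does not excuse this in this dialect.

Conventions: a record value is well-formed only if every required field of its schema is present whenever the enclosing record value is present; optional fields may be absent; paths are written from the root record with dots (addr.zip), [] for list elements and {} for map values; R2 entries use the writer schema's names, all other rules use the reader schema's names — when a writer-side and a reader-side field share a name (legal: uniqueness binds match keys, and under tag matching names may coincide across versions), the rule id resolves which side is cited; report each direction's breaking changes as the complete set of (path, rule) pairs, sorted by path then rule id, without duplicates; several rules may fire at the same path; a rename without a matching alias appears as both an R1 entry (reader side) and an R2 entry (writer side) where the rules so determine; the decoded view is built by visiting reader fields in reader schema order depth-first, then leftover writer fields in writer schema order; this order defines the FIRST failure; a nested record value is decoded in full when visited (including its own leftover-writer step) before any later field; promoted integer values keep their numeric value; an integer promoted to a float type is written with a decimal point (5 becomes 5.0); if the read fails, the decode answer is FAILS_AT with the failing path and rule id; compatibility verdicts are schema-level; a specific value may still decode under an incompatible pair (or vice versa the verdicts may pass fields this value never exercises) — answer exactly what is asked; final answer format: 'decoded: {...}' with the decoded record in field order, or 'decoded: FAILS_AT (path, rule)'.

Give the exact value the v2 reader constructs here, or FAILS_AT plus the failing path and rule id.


decoded: FAILS_AT (channel, R5)

in Invoice below, arrows point writer -> reader
migrating the Invoice value to v2:
  read fails at channel under R5
  => FAILS_AT (channel, R5)
the other Invoice changes do not affect what is asked:
  added field price to record Invoice: required float32, tag 28 (in v2 it sits immediately before duration) -> shifts the Invoice verdicts, not this decode
  renamed field title to city in record Geo -> triggers nothing under the printed rules; the Invoice answer is the same either way


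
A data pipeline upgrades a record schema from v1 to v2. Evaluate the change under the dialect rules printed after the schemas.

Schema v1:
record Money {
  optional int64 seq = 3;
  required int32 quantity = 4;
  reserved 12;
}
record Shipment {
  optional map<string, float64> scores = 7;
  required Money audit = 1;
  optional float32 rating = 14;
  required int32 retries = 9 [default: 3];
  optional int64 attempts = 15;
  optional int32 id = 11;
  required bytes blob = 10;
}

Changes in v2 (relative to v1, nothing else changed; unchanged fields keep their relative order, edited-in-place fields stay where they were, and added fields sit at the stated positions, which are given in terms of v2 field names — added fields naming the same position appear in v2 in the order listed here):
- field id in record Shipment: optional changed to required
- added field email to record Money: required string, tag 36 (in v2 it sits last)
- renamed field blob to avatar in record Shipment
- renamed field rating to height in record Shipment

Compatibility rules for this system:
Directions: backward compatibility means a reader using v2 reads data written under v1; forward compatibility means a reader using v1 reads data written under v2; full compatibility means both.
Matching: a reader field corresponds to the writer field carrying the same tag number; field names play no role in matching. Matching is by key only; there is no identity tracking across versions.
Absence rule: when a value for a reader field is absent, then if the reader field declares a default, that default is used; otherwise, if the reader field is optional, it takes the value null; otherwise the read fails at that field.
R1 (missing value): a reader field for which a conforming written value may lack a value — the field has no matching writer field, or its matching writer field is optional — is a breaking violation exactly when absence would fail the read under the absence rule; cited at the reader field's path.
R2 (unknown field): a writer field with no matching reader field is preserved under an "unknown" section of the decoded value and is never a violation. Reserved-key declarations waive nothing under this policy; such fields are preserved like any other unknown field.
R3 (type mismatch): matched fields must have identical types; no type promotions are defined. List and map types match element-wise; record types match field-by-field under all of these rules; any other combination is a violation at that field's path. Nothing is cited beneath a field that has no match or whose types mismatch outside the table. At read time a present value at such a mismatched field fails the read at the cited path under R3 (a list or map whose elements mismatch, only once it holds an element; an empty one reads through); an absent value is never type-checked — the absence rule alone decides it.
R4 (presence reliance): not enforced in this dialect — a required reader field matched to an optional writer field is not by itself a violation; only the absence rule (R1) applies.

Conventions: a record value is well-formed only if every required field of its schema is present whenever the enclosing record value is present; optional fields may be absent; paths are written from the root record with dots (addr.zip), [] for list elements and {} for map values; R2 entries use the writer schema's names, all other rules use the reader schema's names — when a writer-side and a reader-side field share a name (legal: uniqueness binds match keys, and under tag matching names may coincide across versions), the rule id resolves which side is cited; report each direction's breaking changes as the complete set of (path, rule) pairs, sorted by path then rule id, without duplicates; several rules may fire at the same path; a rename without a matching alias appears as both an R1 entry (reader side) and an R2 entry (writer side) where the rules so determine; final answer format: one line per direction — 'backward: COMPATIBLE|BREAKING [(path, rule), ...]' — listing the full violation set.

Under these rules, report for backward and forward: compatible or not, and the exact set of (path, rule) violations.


each type pair in Shipment: writer, then reader
checking backward for Shipment: reader v2 against writer v1:
  scores: paired with writer scores (map<string, float64> -> map<string, float64>; writer optional)
  audit: paired with writer audit (Money -> Money; writer required)
  height: paired with writer rating (float32 -> float32; writer optional)
  retries: paired with writer retries (int32 -> int32; writer required)
  attempts: paired with writer attempts (int64 -> int64; writer optional)
  id: paired with writer id (int32 -> int32; writer optional)
  avatar: paired with writer blob (bytes -> bytes; writer required)
  audit.seq: paired with writer audit.seq (int64 -> int64; writer optional)
  audit.quantity: paired with writer audit.quantity (int32 -> int32; writer required)
  audit.email: no writer match
  R1 fires at audit.email
  R1 fires at id
  backward on Shipment therefore BREAKING (2)
checking forward for Shipment: reader v1 against writer v2:
  scores: paired with writer scores (map<string, float64> -> map<string, float64>; writer optional)
  audit: paired with writer audit (Money -> Money; writer required)
  rating: paired with writer height (float32 -> float32; writer optional)
  retries: paired with writer retries (int32 -> int32; writer required)
  attempts: paired with writer attempts (int64 -> int64; writer optional)
  id: paired with writer id (int32 -> int32; writer required)
  blob: paired with writer avatar (bytes -> bytes; writer required)
  audit.seq: paired with writer audit.seq (int64 -> int64; writer optional)
  audit.quantity: paired with writer audit.quantity (int32 -> int32; writer required)
  writer audit.email: unknown to reader
  nothing fires on Shipment: forward is COMPATIBLE

backward: BREAKING [(audit.email, R1), (id, R1)]; forward: COMPATIBLE []


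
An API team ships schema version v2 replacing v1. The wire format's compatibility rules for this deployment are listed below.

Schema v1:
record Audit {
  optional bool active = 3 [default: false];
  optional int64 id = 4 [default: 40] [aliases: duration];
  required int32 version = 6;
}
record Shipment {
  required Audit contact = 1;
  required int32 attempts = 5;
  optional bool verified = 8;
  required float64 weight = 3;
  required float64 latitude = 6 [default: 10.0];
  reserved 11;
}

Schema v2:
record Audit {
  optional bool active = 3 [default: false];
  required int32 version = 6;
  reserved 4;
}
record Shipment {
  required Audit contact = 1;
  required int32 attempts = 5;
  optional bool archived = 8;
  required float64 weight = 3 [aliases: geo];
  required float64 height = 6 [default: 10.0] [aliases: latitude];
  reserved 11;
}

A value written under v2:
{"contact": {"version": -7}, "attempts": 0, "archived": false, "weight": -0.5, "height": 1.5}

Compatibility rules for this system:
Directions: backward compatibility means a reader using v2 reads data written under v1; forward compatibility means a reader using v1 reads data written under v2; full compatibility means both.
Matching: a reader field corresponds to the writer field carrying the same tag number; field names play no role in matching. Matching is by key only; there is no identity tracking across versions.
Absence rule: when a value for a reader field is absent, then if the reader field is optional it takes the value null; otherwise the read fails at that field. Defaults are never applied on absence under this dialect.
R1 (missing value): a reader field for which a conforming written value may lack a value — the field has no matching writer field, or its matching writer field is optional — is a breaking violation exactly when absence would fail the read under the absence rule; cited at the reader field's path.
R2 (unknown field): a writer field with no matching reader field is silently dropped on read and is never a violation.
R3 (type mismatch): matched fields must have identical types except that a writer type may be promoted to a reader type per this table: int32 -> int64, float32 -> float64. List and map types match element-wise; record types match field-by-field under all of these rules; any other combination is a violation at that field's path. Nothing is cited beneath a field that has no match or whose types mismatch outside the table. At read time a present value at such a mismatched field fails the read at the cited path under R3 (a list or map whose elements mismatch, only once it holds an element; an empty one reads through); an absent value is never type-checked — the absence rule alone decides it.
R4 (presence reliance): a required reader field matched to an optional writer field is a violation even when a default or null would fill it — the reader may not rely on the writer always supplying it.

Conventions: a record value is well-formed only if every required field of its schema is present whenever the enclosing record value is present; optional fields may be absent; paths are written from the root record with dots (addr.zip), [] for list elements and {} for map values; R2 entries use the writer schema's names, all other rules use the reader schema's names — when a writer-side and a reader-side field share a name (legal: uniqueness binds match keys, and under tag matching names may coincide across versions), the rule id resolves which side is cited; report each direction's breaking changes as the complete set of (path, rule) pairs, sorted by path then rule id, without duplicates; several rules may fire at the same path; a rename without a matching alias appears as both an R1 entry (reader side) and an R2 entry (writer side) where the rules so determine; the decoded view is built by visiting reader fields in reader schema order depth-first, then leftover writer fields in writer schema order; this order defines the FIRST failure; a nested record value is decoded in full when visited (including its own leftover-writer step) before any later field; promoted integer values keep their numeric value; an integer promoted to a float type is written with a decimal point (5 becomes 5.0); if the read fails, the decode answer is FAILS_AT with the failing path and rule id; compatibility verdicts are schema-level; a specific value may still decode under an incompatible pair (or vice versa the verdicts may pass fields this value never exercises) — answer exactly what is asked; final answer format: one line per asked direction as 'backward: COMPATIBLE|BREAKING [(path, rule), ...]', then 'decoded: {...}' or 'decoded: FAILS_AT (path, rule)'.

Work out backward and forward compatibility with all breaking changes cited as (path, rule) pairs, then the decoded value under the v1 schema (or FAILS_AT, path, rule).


backward: COMPATIBLE []; forward: COMPATIBLE []; decoded: {"contact": {"active": null, "id": null, "version": -7}, "attempts": 0, "verified": false, "weight": -0.5, "latitude": 1.5}

the writer's type comes first in each Shipment pair
backward analysis of Shipment with v2 as reader and v1 as writer:
  Audit -> Audit, writer required: contact aligns to contact
  int32 -> int32, writer required: attempts aligns to attempts
  bool -> bool, writer optional: archived aligns to verified
  float64 -> float64, writer required: weight aligns to weight
  float64 -> float64, writer required: height aligns to latitude
  bool -> bool, writer optional: contact.active aligns to contact.active
  int32 -> int32, writer required: contact.version aligns to contact.version
  writer contact.id: unknown to reader
  => backward: COMPATIBLE
forward analysis of Shipment with v1 as reader and v2 as writer:
  Audit -> Audit, writer required: contact aligns to contact
  int32 -> int32, writer required: attempts aligns to attempts
  bool -> bool, writer optional: verified aligns to archived
  float64 -> float64, writer required: weight aligns to weight
  float64 -> float64, writer required: latitude aligns to height
  bool -> bool, writer optional: contact.active aligns to contact.active
  contact.id has no writer counterpart
  int32 -> int32, writer required: contact.version aligns to contact.version
  => forward: COMPATIBLE
migrating the Shipment value to v1:
  contact.active := null (not supplied -> null)
  contact.id := null (not supplied -> null)
  contact.version := -7
  attempts := 0
  verified := false (from writer archived)
  weight := -0.5
  latitude := 1.5 (from writer height)
  => decoded: {"contact": {"active": null, "id": null, "version": -7}, "attempts": 0, "verified": false, "weight": -0.5, "latitude": 1.5}


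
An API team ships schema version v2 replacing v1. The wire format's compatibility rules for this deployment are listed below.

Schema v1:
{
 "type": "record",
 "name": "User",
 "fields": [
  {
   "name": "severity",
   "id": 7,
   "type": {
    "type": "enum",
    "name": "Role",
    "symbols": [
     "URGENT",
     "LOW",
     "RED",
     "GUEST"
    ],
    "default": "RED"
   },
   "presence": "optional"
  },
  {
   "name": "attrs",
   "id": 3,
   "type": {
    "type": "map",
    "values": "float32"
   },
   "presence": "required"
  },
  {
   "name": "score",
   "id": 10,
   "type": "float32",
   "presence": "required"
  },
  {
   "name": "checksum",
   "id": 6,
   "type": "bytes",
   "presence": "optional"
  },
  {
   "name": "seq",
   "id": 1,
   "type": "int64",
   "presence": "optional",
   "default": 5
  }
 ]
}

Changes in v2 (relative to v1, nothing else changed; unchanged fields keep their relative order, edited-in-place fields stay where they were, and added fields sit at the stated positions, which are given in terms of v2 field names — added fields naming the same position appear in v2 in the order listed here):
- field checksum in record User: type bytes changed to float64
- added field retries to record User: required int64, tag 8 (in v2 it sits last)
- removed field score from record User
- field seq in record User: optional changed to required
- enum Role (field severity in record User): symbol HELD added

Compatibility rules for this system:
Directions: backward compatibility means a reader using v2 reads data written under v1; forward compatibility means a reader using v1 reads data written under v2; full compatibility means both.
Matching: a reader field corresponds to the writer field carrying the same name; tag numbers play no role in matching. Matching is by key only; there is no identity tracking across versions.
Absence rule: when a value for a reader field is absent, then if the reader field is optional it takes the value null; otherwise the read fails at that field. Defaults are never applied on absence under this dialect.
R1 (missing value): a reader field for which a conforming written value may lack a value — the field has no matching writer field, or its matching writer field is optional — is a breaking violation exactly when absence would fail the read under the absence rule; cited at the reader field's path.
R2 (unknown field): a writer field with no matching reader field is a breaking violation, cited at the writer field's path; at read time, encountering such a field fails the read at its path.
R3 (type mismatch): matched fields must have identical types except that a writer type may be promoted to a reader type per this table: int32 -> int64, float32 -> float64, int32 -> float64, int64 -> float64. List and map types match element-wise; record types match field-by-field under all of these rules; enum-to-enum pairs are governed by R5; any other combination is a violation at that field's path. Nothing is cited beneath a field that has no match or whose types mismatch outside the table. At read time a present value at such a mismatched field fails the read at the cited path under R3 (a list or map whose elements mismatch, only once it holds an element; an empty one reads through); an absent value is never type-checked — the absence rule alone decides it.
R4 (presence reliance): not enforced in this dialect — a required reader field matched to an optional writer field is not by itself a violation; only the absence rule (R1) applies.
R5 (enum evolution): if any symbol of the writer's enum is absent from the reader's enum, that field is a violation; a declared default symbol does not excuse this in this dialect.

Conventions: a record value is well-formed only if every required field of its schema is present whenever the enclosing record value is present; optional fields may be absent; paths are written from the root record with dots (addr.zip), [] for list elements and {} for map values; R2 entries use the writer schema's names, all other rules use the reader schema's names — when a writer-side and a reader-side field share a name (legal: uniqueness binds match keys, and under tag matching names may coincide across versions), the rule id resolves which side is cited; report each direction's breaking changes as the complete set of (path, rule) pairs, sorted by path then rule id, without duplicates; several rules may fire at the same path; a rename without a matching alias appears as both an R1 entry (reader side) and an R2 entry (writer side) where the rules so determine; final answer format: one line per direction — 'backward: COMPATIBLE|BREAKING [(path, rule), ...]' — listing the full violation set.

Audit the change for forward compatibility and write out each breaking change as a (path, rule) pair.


forward: BREAKING [(checksum, R3), (retries, R2), (score, R1), (severity, R5)]

each type pair in User: writer, then reader
checking forward for User: reader v1 against writer v2:
  severity: paired with writer severity (Role -> Role; writer optional)
  attrs: paired with writer attrs (map<string, float32> -> map<string, float32>; writer required)
  no writer field matches reader score
  checksum: paired with writer checksum (float64 -> bytes; writer optional)
  seq: paired with writer seq (int64 -> int64; writer required)
  writer retries: unknown to reader
  breaking: (checksum, R3)
  breaking: (retries, R2)
  breaking: (score, R1)
  breaking: (severity, R5)
  => forward verdict for User: BREAKING, 4 violation(s)
remaining User differences; none change what is asked:
  field seq in record User: optional changed to required -> its effect on User is confined to the backward direction, not asked
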